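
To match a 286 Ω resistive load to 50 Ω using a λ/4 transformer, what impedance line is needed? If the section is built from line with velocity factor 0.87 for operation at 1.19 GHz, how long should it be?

Z_qwt = √(Z_0·R_L) = √(50 × 286) = √14300
λ = 0.87·c/f = 0.219 m, so l = λ/4 = 0.0548 m

Z_qwt ≈ 120 Ω; length ≈ 5.48 cm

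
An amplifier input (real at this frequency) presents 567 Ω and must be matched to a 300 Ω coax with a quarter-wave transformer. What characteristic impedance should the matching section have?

Z_qwt = √(Z_0·R_L) = √(300 × 567) = √170100

Z_qwt ≈ 412 Ω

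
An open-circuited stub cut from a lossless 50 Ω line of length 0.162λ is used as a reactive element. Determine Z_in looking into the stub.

βl = 2π × 0.162 = 58.3°
tan(βl) = 1.62
For an open-circuited stub, Z_in = −jZ_0·cot(βl) = −jZ_0/tan(βl)

Z_in ≈ −j30.9 Ω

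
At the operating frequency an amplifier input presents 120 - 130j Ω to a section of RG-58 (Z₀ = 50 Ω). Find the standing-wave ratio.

VSWR ≈ 5.45

Γ = (Z_L − Z_0)/(Z_L + Z_0) = (70 − j130)/(170 − j130)
|Γ| = 148/214 = 0.69
VSWR = (1 + |Γ|)/(1 − |Γ|) = 1.69/0.31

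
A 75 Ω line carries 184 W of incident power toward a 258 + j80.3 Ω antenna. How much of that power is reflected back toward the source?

P_reflected ≈ 62.6 W

|Γ| = |(183 + j80.3)/(333 + j80.3)| = 0.583
|Γ|² = 0.34
P_refl = |Γ|²·P_inc = 62.6 W, P_del = (1 − |Γ|²)·P_inc = 121 W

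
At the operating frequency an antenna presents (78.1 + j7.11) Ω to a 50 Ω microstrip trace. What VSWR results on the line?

VSWR ≈ 1.58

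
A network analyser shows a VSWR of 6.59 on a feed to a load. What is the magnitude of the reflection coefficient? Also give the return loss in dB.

|Γ| ≈ 0.736; return loss ≈ 2.66 dB

|Γ| = (S − 1)/(S + 1) = (6.59 − 1)/(6.59 + 1) = 5.59/7.59
RL = −20·log₁₀|Γ| = −20·log₁₀(0.736)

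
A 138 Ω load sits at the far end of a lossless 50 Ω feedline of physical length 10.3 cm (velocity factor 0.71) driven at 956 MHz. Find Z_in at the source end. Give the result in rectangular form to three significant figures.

Z_in ≈ 101 + j55.3 Ω

λ = v/f = 0.71·c / 956 MHz = 0.223 m
βl = 2π·l/λ = 2π × 0.462 = 166°
tan(βl) = tan(166°) = -0.241
Z_in = Z_0·(Z_L + jZ_0·tanβl)/(Z_0 + jZ_L·tanβl)
     = 50·(138 − j12.1)/(50 − j33.3)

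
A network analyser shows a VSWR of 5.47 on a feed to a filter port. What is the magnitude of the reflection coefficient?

|Γ| = (S − 1)/(S + 1) = (5.47 − 1)/(5.47 + 1) = 4.47/6.47

|Γ| ≈ 0.691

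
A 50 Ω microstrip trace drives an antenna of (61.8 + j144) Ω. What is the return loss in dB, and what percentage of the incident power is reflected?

RL ≈ 2.02 dB; 62.8% of incident power reflected

Γ = (11.8 + j144)/(111.8 + j144), |Γ| = 0.793
RL = −20·log₁₀(0.793) = 2.02 dB
P_refl/P_inc = |Γ|² = 0.628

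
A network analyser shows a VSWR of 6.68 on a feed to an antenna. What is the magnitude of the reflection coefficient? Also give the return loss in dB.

|Γ| = (S − 1)/(S + 1) = (6.68 − 1)/(6.68 + 1) = 5.68/7.68
RL = −20·log₁₀|Γ| = −20·log₁₀(0.74)

|Γ| ≈ 0.74; return loss ≈ 2.62 dB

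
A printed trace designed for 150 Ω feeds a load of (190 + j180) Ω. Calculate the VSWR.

Γ = (Z_L − Z_0)/(Z_L + Z_0) = (40 + j180)/(340 + j180)
|Γ| = 184/385 = 0.479
VSWR = (1 + |Γ|)/(1 − |Γ|) = 1.48/0.521

VSWR ≈ 2.84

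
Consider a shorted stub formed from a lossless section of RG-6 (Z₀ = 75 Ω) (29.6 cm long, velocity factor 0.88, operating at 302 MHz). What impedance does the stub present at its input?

Z_in ≈ −j121 Ω

λ = v/f = 0.88·c / 302 MHz = 0.874 m
βl = 2π·l/λ = 2π × 0.339 = 122°
tan(βl) = -1.61
For a shorted stub, Z_in = jZ_0·tan(βl)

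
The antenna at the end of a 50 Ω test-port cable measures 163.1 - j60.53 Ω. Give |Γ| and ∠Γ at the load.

Γ ≈ 0.579 ∠ -12.3°

Γ = (Z_L − Z_0)/(Z_L + Z_0) = (113.1 − j60.53)/(213.1 − j60.53)
|Γ| = 128/222 = 0.579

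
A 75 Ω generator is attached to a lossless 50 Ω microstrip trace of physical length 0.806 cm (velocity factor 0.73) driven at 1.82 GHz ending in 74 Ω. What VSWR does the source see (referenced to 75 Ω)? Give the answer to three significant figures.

λ = v/f = 0.73·c / 1.82 GHz = 0.12 m
βl = 2π·l/λ = 2π × 0.067 = 24.1°
tan(βl) = 0.448
Z_in = Z_0·(Z_L + jZ_0·tanβl)/(Z_0 + jZ_L·tanβl) = 61.7 − j18.5 Ω
Γ_s = (Z_in − Z_s)/(Z_in + Z_s) = (-13.3 − j18.5)/(137 − j18.5), |Γ_s| = 0.165
VSWR = (1 + |Γ_s|)/(1 − |Γ_s|)

VSWR ≈ 1.4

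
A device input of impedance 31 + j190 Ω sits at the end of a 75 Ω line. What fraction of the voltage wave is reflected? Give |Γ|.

|Γ| ≈ 0.896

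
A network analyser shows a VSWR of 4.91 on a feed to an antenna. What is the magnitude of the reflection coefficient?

|Γ| = (S − 1)/(S + 1) = (4.91 − 1)/(4.91 + 1) = 3.91/5.91

|Γ| ≈ 0.662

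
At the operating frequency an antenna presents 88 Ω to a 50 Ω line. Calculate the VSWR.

Γ = (88 − 50)/(88 + 50) = 0.275
VSWR = (1 + 0.275)/(1 − 0.275)

VSWR ≈ 1.76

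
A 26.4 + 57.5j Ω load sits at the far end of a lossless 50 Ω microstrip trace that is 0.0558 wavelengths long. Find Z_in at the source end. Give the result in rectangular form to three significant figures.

Z_in ≈ 80.2 + j104 Ω

βl = 2π × 0.0558 = 20.1°
tan(βl) = tan(20.1°) = 0.366
Z_in = Z_0·(Z_L + jZ_0·tanβl)/(Z_0 + jZ_L·tanβl)
     = 50·(26.4 + j75.8)/(29 + j9.65)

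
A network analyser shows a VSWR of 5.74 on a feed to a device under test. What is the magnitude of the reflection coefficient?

|Γ| ≈ 0.703

|Γ| = (S − 1)/(S + 1) = (5.74 − 1)/(5.74 + 1) = 4.74/6.74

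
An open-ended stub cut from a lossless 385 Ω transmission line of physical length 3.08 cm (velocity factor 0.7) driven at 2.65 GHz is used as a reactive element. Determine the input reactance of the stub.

λ = v/f = 0.7·c / 2.65 GHz = 0.0792 m
βl = 2π·l/λ = 2π × 0.389 = 140°
tan(βl) = -0.841
For an open-ended stub, Z_in = −jZ_0·cot(βl) = −jZ_0/tan(βl)

X_in ≈ 458 Ω (inductive)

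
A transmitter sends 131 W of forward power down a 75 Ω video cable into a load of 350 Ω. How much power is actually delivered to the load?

Γ = (350 − 75)/(350 + 75) = 0.647
|Γ|² = 0.419
P_refl = |Γ|²·P_inc = 54.8 W, P_del = (1 − |Γ|²)·P_inc = 76.2 W

P_delivered ≈ 76.2 W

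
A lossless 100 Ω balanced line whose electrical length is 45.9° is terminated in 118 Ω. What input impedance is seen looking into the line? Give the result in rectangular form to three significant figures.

Z_in ≈ 98.1 − j16.3 Ω

tan(βl) = tan(45.9°) = 1.03
Z_in = Z_0·(Z_L + jZ_0·tanβl)/(Z_0 + jZ_L·tanβl)
     = 100·(118 + j103)/(100 + j122)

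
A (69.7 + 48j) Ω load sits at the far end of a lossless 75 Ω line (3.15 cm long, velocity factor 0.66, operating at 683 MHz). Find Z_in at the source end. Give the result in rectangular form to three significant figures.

λ = v/f = 0.66·c / 683 MHz = 0.29 m
βl = 2π·l/λ = 2π × 0.109 = 39.1°
tan(βl) = tan(39.1°) = 0.813
Z_in = Z_0·(Z_L + jZ_0·tanβl)/(Z_0 + jZ_L·tanβl)
     = 75·(69.7 + j109)/(36 + j56.7)

Z_in ≈ 145 − j0.507 Ω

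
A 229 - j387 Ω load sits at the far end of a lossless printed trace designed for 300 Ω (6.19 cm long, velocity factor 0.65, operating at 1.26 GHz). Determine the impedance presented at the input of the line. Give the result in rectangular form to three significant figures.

Z_in ≈ 1120 + j287 Ω

λ = v/f = 0.65·c / 1.26 GHz = 0.155 m
βl = 2π·l/λ = 2π × 0.4 = 144°
tan(βl) = tan(144°) = -0.727
Z_in = Z_0·(Z_L + jZ_0·tanβl)/(Z_0 + jZ_L·tanβl)
     = 300·(229 − j605)/(18.7 − j166)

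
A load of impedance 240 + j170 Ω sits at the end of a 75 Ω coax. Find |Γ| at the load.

|Γ| ≈ 0.662

Γ = (Z_L − Z_0)/(Z_L + Z_0) = (165 + j170)/(315 + j170)
|Γ| = 237/358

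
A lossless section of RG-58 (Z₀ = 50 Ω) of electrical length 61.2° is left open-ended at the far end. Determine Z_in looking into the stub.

tan(βl) = 1.82
For an open-ended stub, Z_in = −jZ_0·cot(βl) = −jZ_0/tan(βl)

Z_in ≈ −j27.5 Ω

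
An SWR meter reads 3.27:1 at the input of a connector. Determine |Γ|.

|Γ| ≈ 0.532

|Γ| = (S − 1)/(S + 1) = (3.27 − 1)/(3.27 + 1) = 2.27/4.27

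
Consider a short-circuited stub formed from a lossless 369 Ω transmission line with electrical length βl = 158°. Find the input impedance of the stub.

Z_in ≈ −j149 Ω

tan(βl) = -0.404
For a short-circuited stub, Z_in = jZ_0·tan(βl)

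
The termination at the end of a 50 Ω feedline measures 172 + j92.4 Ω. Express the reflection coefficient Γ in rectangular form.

Γ ≈ 0.616 + j0.16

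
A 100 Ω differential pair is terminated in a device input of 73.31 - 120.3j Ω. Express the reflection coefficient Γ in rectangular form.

Γ ≈ 0.221 − j0.541

Γ = (Z_L − Z_0)/(Z_L + Z_0) = (-26.69 − j120.3)/(173.3 − j120.3)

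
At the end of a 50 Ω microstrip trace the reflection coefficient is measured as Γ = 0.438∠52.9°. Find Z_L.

Z_L ≈ 60.9 + j52.7 Ω

Z_L = Z_0·(1 + Γ)/(1 − Γ) = 50·(1.26 + j0.349)/(0.736 − j0.349)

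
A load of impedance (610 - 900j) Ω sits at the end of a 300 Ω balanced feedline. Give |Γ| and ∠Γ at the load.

Γ ≈ 0.744 ∠ -26.3°

Γ = (Z_L − Z_0)/(Z_L + Z_0) = (310 − j900)/(910 − j900)
|Γ| = 952/1280 = 0.744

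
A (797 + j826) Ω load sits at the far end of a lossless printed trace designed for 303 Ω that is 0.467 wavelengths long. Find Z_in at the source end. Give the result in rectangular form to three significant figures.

βl = 2π × 0.467 = 168°
tan(βl) = tan(168°) = -0.21
Z_in = Z_0·(Z_L + jZ_0·tanβl)/(Z_0 + jZ_L·tanβl)
     = 303·(797 + j762)/(477 − j168)

Z_in ≈ 299 + j590 Ω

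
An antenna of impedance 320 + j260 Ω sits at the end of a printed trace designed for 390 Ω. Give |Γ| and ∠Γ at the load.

Γ ≈ 0.356 ∠ 85°

Γ = (Z_L − Z_0)/(Z_L + Z_0) = (-70 + j260)/(710 + j260)
|Γ| = 269/756 = 0.356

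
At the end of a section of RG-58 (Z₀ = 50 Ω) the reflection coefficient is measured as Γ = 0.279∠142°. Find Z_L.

Z_L = Z_0·(1 + Γ)/(1 − Γ) = 50·(0.78 + j0.172)/(1.22 − j0.172)

Z_L ≈ 30.4 + j11.3 Ω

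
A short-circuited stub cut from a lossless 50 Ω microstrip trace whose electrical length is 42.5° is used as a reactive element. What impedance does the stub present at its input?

tan(βl) = 0.916
For a short-circuited stub, Z_in = jZ_0·tan(βl)

Z_in ≈ +j45.8 Ω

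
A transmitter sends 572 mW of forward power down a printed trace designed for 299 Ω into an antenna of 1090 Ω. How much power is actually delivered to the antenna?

Γ = (1090 − 299)/(1090 + 299) = 0.569
|Γ|² = 0.324
P_refl = |Γ|²·P_inc = 186 mW, P_del = (1 − |Γ|²)·P_inc = 386 mW

P_delivered ≈ 386 mW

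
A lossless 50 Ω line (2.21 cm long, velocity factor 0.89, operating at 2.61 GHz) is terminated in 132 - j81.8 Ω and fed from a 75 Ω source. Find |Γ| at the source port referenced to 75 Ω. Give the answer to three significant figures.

|Γ| ≈ 0.699

λ = v/f = 0.89·c / 2.61 GHz = 0.102 m
βl = 2π·l/λ = 2π × 0.216 = 77.8°
tan(βl) = 4.61
Z_in = Z_0·(Z_L + jZ_0·tanβl)/(Z_0 + jZ_L·tanβl) = 13.3 − j1.51 Ω
Γ_s = (Z_in − Z_s)/(Z_in + Z_s) = (-61.7 − j1.51)/(88.3 − j1.51), |Γ_s| = 0.699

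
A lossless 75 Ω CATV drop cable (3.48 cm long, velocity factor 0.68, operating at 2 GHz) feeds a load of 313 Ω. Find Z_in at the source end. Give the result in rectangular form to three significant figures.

λ = v/f = 0.68·c / 2 GHz = 0.102 m
βl = 2π·l/λ = 2π × 0.341 = 123°
tan(βl) = tan(123°) = -1.55
Z_in = Z_0·(Z_L + jZ_0·tanβl)/(Z_0 + jZ_L·tanβl)
     = 75·(313 − j116)/(75 − j485)

Z_in ≈ 24.9 + j44.5 Ω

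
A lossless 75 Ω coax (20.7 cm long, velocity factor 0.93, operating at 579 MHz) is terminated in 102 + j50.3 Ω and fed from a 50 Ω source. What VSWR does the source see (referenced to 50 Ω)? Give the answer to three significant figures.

VSWR ≈ 2.08

λ = v/f = 0.93·c / 579 MHz = 0.482 m
βl = 2π·l/λ = 2π × 0.43 = 155°
tan(βl) = -0.474
Z_in = Z_0·(Z_L + jZ_0·tanβl)/(Z_0 + jZ_L·tanβl) = 58 + j39.6 Ω
Γ_s = (Z_in − Z_s)/(Z_in + Z_s) = (8.05 + j39.6)/(108 + j39.6), |Γ_s| = 0.351
VSWR = (1 + |Γ_s|)/(1 − |Γ_s|)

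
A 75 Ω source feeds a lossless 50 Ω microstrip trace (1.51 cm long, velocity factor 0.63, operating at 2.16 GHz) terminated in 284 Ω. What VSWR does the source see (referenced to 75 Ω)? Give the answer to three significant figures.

λ = v/f = 0.63·c / 2.16 GHz = 0.0875 m
βl = 2π·l/λ = 2π × 0.173 = 62.1°
tan(βl) = 1.89
Z_in = Z_0·(Z_L + jZ_0·tanβl)/(Z_0 + jZ_L·tanβl) = 11.2 − j25.4 Ω
Γ_s = (Z_in − Z_s)/(Z_in + Z_s) = (-63.8 − j25.4)/(86.2 − j25.4), |Γ_s| = 0.765
VSWR = (1 + |Γ_s|)/(1 − |Γ_s|)

VSWR ≈ 7.5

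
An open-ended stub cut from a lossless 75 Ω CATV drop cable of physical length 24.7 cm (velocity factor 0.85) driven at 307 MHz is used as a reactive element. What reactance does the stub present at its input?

X_in ≈ 23 Ω (inductive)

λ = v/f = 0.85·c / 307 MHz = 0.831 m
βl = 2π·l/λ = 2π × 0.297 = 107°
tan(βl) = -3.26
For an open-ended stub, Z_in = −jZ_0·cot(βl) = −jZ_0/tan(βl)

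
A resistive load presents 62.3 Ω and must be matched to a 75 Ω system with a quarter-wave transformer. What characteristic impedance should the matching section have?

Z_qwt ≈ 68.4 Ω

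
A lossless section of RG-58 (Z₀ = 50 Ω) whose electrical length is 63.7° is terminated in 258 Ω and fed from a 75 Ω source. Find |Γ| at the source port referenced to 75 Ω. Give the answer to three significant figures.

tan(βl) = 2.02
Z_in = Z_0·(Z_L + jZ_0·tanβl)/(Z_0 + jZ_L·tanβl) = 11.9 − j23.6 Ω
Γ_s = (Z_in − Z_s)/(Z_in + Z_s) = (-63.1 − j23.6)/(86.9 − j23.6), |Γ_s| = 0.747

|Γ| ≈ 0.747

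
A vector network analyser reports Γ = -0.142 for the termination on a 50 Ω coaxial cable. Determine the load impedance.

Z_L ≈ 37.6 Ω

Z_L = Z_0·(1 + Γ)/(1 − Γ) = 50·(0.858)/(1.14)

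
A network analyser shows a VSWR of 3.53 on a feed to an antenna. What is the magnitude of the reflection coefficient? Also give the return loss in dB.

|Γ| = (S − 1)/(S + 1) = (3.53 − 1)/(3.53 + 1) = 2.53/4.53
RL = −20·log₁₀|Γ| = −20·log₁₀(0.558)

|Γ| ≈ 0.558; return loss ≈ 5.06 dB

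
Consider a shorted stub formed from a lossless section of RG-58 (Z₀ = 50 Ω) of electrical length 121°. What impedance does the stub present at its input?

tan(βl) = -1.66
For a shorted stub, Z_in = jZ_0·tan(βl)

Z_in ≈ −j83.2 Ω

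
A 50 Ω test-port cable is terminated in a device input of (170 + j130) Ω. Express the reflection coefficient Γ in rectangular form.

Γ = (Z_L − Z_0)/(Z_L + Z_0) = (120 + j130)/(220 + j130)

Γ ≈ 0.663 + j0.199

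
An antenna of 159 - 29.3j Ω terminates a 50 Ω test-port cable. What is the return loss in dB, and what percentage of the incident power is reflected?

RL ≈ 5.44 dB; 28.6% of incident power reflected

Γ = (109 − j29.3)/(209 − j29.3), |Γ| = 0.535
RL = −20·log₁₀(0.535) = 5.44 dB
P_refl/P_inc = |Γ|² = 0.286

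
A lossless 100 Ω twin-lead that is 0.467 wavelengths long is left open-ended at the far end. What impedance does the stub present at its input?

Z_in ≈ +j475 Ω

βl = 2π × 0.467 = 168°
tan(βl) = -0.21
For an open-ended stub, Z_in = −jZ_0·cot(βl) = −jZ_0/tan(βl)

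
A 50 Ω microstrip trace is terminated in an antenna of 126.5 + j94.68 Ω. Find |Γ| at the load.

|Γ| ≈ 0.608

Γ = (Z_L − Z_0)/(Z_L + Z_0) = (76.5 + j94.68)/(176.5 + j94.68)
|Γ| = 122/200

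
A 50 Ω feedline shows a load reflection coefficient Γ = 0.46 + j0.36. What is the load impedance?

Z_L = Z_0·(1 + Γ)/(1 − Γ) = 50·(1.46 + j0.36)/(0.54 − j0.36)

Z_L ≈ 78.2 + j85.5 Ω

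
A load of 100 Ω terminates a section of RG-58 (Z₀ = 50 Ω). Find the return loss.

Γ = (100 − 50)/(100 + 50) = 0.333
RL = −20·log₁₀|Γ| = −20·log₁₀(0.333)

RL ≈ 9.54 dB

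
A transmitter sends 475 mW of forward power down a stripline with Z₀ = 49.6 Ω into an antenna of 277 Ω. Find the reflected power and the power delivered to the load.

P_reflected ≈ 230 mW; P_delivered ≈ 245 mW

Γ = (277 − 49.6)/(277 + 49.6) = 0.696
|Γ|² = 0.485
P_refl = |Γ|²·P_inc = 230 mW, P_del = (1 − |Γ|²)·P_inc = 245 mW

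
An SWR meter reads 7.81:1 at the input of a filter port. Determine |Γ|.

|Γ| = (S − 1)/(S + 1) = (7.81 − 1)/(7.81 + 1) = 6.81/8.81

|Γ| ≈ 0.773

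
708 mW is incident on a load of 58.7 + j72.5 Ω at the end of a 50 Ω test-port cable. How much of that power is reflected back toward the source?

|Γ| = |(8.7 + j72.5)/(108.7 + j72.5)| = 0.559
|Γ|² = 0.312
P_refl = |Γ|²·P_inc = 221 mW, P_del = (1 − |Γ|²)·P_inc = 487 mW

P_reflected ≈ 221 mW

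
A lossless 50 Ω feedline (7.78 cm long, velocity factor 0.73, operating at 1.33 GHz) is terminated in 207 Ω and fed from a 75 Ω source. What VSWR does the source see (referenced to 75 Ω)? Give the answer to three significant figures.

λ = v/f = 0.73·c / 1.33 GHz = 0.165 m
βl = 2π·l/λ = 2π × 0.472 = 170°
tan(βl) = -0.175
Z_in = Z_0·(Z_L + jZ_0·tanβl)/(Z_0 + jZ_L·tanβl) = 140 + j92.5 Ω
Γ_s = (Z_in − Z_s)/(Z_in + Z_s) = (65.1 + j92.5)/(215 + j92.5), |Γ_s| = 0.483
VSWR = (1 + |Γ_s|)/(1 − |Γ_s|)

VSWR ≈ 2.87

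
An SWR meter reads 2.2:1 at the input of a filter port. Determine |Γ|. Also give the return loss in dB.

|Γ| = (S − 1)/(S + 1) = (2.2 − 1)/(2.2 + 1) = 1.2/3.2
RL = −20·log₁₀|Γ| = −20·log₁₀(0.375)

|Γ| ≈ 0.375; return loss ≈ 8.52 dB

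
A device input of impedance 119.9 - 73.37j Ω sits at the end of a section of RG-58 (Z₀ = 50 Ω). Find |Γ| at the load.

Γ = (Z_L − Z_0)/(Z_L + Z_0) = (69.9 − j73.37)/(169.9 − j73.37)
|Γ| = 101/185

|Γ| ≈ 0.548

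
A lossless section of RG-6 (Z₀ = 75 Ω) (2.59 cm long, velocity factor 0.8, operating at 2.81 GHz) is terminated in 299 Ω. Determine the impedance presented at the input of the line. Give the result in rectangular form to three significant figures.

Z_in ≈ 20.9 + j24.2 Ω

λ = v/f = 0.8·c / 2.81 GHz = 0.0854 m
βl = 2π·l/λ = 2π × 0.303 = 109°
tan(βl) = tan(109°) = -2.88
Z_in = Z_0·(Z_L + jZ_0·tanβl)/(Z_0 + jZ_L·tanβl)
     = 75·(299 − j216)/(75 − j860)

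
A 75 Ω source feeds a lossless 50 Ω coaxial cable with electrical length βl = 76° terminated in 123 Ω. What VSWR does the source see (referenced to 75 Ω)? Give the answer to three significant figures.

tan(βl) = 4.01
Z_in = Z_0·(Z_L + jZ_0·tanβl)/(Z_0 + jZ_L·tanβl) = 21.4 − j10.3 Ω
Γ_s = (Z_in − Z_s)/(Z_in + Z_s) = (-53.6 − j10.3)/(96.4 − j10.3), |Γ_s| = 0.563
VSWR = (1 + |Γ_s|)/(1 − |Γ_s|)

VSWR ≈ 3.58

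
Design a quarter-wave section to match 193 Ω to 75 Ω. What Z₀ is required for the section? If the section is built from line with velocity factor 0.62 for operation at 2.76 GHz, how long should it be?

Z_qwt ≈ 120 Ω; length ≈ 1.68 cm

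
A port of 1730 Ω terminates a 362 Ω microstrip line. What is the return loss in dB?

RL ≈ 3.69 dB

Γ = (1730 − 362)/(1730 + 362) = 0.654
RL = −20·log₁₀|Γ| = −20·log₁₀(0.654)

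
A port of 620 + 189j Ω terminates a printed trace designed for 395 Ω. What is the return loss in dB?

Γ = (225 + j189)/(1015 + j189), |Γ| = 0.285
RL = −20·log₁₀|Γ| = −20·log₁₀(0.285)

RL ≈ 10.9 dB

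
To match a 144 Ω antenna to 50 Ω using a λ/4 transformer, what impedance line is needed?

Z_qwt ≈ 84.9 Ω

Z_qwt = √(Z_0·R_L) = √(50 × 144) = √7200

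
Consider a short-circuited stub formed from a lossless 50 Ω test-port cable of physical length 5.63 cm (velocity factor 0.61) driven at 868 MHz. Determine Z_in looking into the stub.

λ = v/f = 0.61·c / 868 MHz = 0.211 m
βl = 2π·l/λ = 2π × 0.267 = 96.1°
tan(βl) = -9.3
For a short-circuited stub, Z_in = jZ_0·tan(βl)

Z_in ≈ −j465 Ω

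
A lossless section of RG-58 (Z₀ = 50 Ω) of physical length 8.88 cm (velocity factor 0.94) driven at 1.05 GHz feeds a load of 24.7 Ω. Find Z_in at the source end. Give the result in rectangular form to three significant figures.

λ = v/f = 0.94·c / 1.05 GHz = 0.269 m
βl = 2π·l/λ = 2π × 0.331 = 119°
tan(βl) = tan(119°) = -1.8
Z_in = Z_0·(Z_L + jZ_0·tanβl)/(Z_0 + jZ_L·tanβl)
     = 50·(24.7 − j90.1)/(50 − j44.5)

Z_in ≈ 58.5 − j38 Ω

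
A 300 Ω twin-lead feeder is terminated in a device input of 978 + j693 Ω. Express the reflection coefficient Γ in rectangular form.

Γ ≈ 0.637 + j0.197

Γ = (Z_L − Z_0)/(Z_L + Z_0) = (678 + j693)/(1278 + j693)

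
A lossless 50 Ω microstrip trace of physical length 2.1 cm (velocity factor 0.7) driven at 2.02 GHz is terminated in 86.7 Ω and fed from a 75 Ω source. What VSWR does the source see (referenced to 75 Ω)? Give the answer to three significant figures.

λ = v/f = 0.7·c / 2.02 GHz = 0.104 m
βl = 2π·l/λ = 2π × 0.202 = 72.7°
tan(βl) = 3.21
Z_in = Z_0·(Z_L + jZ_0·tanβl)/(Z_0 + jZ_L·tanβl) = 30.6 − j10.1 Ω
Γ_s = (Z_in − Z_s)/(Z_in + Z_s) = (-44.4 − j10.1)/(106 − j10.1), |Γ_s| = 0.429
VSWR = (1 + |Γ_s|)/(1 − |Γ_s|)

VSWR ≈ 2.5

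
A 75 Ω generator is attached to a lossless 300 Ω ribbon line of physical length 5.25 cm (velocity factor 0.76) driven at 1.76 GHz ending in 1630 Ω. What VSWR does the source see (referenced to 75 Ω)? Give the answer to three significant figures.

VSWR ≈ 15.5

λ = v/f = 0.76·c / 1.76 GHz = 0.13 m
βl = 2π·l/λ = 2π × 0.405 = 146°
tan(βl) = -0.677
Z_in = Z_0·(Z_L + jZ_0·tanβl)/(Z_0 + jZ_L·tanβl) = 164 + j399 Ω
Γ_s = (Z_in − Z_s)/(Z_in + Z_s) = (88.5 + j399)/(239 + j399), |Γ_s| = 0.879
VSWR = (1 + |Γ_s|)/(1 − |Γ_s|)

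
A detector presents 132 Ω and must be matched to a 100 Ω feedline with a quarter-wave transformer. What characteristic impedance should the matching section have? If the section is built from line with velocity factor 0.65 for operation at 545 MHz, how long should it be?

Z_qwt = √(Z_0·R_L) = √(100 × 132) = √13200
λ = 0.65·c/f = 0.358 m, so l = λ/4 = 0.0894 m

Z_qwt ≈ 115 Ω; length ≈ 8.94 cm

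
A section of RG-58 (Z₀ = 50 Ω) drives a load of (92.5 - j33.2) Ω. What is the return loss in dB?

Γ = (42.5 − j33.2)/(142.5 − j33.2), |Γ| = 0.369
RL = −20·log₁₀|Γ| = −20·log₁₀(0.369)

RL ≈ 8.67 dB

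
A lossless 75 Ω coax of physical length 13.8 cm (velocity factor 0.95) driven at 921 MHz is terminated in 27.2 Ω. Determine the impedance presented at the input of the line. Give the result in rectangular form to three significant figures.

Z_in ≈ 30.1 − j22.6 Ω

λ = v/f = 0.95·c / 921 MHz = 0.309 m
βl = 2π·l/λ = 2π × 0.446 = 161°
tan(βl) = tan(161°) = -0.353
Z_in = Z_0·(Z_L + jZ_0·tanβl)/(Z_0 + jZ_L·tanβl)
     = 75·(27.2 − j26.5)/(75 − j9.61)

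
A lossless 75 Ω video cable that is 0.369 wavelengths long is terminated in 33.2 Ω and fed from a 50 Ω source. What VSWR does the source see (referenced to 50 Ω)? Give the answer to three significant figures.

βl = 2π × 0.369 = 133°
tan(βl) = -1.08
Z_in = Z_0·(Z_L + jZ_0·tanβl)/(Z_0 + jZ_L·tanβl) = 58.5 − j53 Ω
Γ_s = (Z_in − Z_s)/(Z_in + Z_s) = (8.48 − j53)/(108 − j53), |Γ_s| = 0.444
VSWR = (1 + |Γ_s|)/(1 − |Γ_s|)

VSWR ≈ 2.6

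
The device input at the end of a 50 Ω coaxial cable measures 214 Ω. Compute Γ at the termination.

Γ = (Z_L − Z_0)/(Z_L + Z_0) = (214 − 50)/(214 + 50) = 164/264

Γ = 0.621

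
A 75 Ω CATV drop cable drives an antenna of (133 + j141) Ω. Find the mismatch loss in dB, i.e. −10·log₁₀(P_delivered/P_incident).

mismatch loss ≈ 1.99 dB

Γ = (58 + j141)/(208 + j141), |Γ| = 0.607
|Γ|² = 0.368, so P_del/P_inc = 1 − |Γ|² = 0.632
ML = −10·log₁₀(1 − |Γ|²)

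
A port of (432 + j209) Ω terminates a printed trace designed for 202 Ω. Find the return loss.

RL ≈ 6.64 dB

Γ = (230 + j209)/(634 + j209), |Γ| = 0.466
RL = −20·log₁₀|Γ| = −20·log₁₀(0.466)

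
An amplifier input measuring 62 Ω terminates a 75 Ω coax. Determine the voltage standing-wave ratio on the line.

VSWR ≈ 1.21

For a purely resistive load, VSWR = R_L/Z_0 or Z_0/R_L (whichever > 1) = 75/62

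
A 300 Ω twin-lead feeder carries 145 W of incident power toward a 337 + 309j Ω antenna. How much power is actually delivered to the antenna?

|Γ| = |(37 + j309)/(637 + j309)| = 0.44
|Γ|² = 0.193
P_refl = |Γ|²·P_inc = 28 W, P_del = (1 − |Γ|²)·P_inc = 117 W

P_delivered ≈ 117 W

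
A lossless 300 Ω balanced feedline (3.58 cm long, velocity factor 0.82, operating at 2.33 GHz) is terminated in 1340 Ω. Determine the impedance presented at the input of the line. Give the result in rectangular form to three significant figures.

Z_in ≈ 91.7 + j175 Ω

λ = v/f = 0.82·c / 2.33 GHz = 0.106 m
βl = 2π·l/λ = 2π × 0.339 = 122°
tan(βl) = tan(122°) = -1.6
Z_in = Z_0·(Z_L + jZ_0·tanβl)/(Z_0 + jZ_L·tanβl)
     = 300·(1340 − j479)/(300 − j2140)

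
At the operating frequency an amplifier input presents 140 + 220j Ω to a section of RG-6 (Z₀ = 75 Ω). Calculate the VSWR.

Γ = (Z_L − Z_0)/(Z_L + Z_0) = (65 + j220)/(215 + j220)
|Γ| = 229/308 = 0.746
VSWR = (1 + |Γ|)/(1 − |Γ|) = 1.75/0.254

VSWR ≈ 6.87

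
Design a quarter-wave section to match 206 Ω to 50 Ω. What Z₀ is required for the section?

Z_qwt = √(Z_0·R_L) = √(50 × 206) = √10300

Z_qwt ≈ 101 Ω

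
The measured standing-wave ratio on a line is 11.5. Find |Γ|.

|Γ| ≈ 0.84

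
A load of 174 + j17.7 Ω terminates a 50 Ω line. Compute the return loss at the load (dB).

Γ = (124 + j17.7)/(224 + j17.7), |Γ| = 0.557
RL = −20·log₁₀|Γ| = −20·log₁₀(0.557)

RL ≈ 5.08 dB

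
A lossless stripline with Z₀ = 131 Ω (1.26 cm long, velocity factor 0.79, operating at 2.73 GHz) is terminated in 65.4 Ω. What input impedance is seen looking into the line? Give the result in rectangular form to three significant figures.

λ = v/f = 0.79·c / 2.73 GHz = 0.0868 m
βl = 2π·l/λ = 2π × 0.145 = 52.3°
tan(βl) = tan(52.3°) = 1.29
Z_in = Z_0·(Z_L + jZ_0·tanβl)/(Z_0 + jZ_L·tanβl)
     = 131·(65.4 + j169)/(131 + j84.5)

Z_in ≈ 123 + j89.7 Ω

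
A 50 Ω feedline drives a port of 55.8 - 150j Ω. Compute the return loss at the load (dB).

RL ≈ 1.75 dB

Γ = (5.8 − j150)/(105.8 − j150), |Γ| = 0.818
RL = −20·log₁₀|Γ| = −20·log₁₀(0.818)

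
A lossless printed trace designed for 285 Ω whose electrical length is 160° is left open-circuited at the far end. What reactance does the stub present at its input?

tan(βl) = -0.364
For an open-circuited stub, Z_in = −jZ_0·cot(βl) = −jZ_0/tan(βl)

X_in ≈ 783 Ω (inductive)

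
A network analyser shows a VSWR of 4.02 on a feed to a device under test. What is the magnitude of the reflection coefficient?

|Γ| = (S − 1)/(S + 1) = (4.02 − 1)/(4.02 + 1) = 3.02/5.02

|Γ| ≈ 0.602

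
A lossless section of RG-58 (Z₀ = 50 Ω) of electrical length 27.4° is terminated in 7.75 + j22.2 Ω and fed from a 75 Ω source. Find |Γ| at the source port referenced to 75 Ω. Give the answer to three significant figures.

|Γ| ≈ 0.769

tan(βl) = 0.518
Z_in = Z_0·(Z_L + jZ_0·tanβl)/(Z_0 + jZ_L·tanβl) = 16.4 + j60.8 Ω
Γ_s = (Z_in − Z_s)/(Z_in + Z_s) = (-58.6 + j60.8)/(91.4 + j60.8), |Γ_s| = 0.769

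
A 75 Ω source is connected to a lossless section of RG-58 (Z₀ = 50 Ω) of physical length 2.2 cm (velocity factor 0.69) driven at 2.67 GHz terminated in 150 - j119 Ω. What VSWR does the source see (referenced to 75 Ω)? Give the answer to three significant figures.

λ = v/f = 0.69·c / 2.67 GHz = 0.0775 m
βl = 2π·l/λ = 2π × 0.284 = 102°
tan(βl) = -4.64
Z_in = Z_0·(Z_L + jZ_0·tanβl)/(Z_0 + jZ_L·tanβl) = 11.5 + j19 Ω
Γ_s = (Z_in − Z_s)/(Z_in + Z_s) = (-63.5 + j19)/(86.5 + j19), |Γ_s| = 0.749
VSWR = (1 + |Γ_s|)/(1 − |Γ_s|)

VSWR ≈ 6.97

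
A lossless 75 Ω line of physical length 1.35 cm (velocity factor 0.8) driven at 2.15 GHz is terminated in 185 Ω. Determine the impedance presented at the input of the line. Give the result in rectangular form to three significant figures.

λ = v/f = 0.8·c / 2.15 GHz = 0.112 m
βl = 2π·l/λ = 2π × 0.121 = 43.5°
tan(βl) = tan(43.5°) = 0.95
Z_in = Z_0·(Z_L + jZ_0·tanβl)/(Z_0 + jZ_L·tanβl)
     = 75·(185 + j71.3)/(75 + j176)

Z_in ≈ 54.2 − j55.8 Ω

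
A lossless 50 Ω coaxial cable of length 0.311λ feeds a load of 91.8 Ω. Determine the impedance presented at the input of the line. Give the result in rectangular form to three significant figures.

Z_in ≈ 30.2 + j13.5 Ω

βl = 2π × 0.311 = 112°
tan(βl) = tan(112°) = -2.48
Z_in = Z_0·(Z_L + jZ_0·tanβl)/(Z_0 + jZ_L·tanβl)
     = 50·(91.8 − j124)/(50 − j228)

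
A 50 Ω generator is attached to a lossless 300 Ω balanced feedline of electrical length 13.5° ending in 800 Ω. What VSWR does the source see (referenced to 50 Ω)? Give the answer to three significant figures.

tan(βl) = 0.24
Z_in = Z_0·(Z_L + jZ_0·tanβl)/(Z_0 + jZ_L·tanβl) = 600 − j312 Ω
Γ_s = (Z_in − Z_s)/(Z_in + Z_s) = (550 − j312)/(650 − j312), |Γ_s| = 0.877
VSWR = (1 + |Γ_s|)/(1 − |Γ_s|)

VSWR ≈ 15.3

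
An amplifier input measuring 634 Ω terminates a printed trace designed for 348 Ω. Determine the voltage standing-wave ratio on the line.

VSWR ≈ 1.82

Γ = (634 − 348)/(634 + 348) = 0.291
VSWR = (1 + 0.291)/(1 − 0.291)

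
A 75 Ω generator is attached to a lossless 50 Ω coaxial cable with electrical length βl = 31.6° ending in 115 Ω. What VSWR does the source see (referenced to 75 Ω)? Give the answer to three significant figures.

VSWR ≈ 2.15

tan(βl) = 0.615
Z_in = Z_0·(Z_L + jZ_0·tanβl)/(Z_0 + jZ_L·tanβl) = 52.8 − j44 Ω
Γ_s = (Z_in − Z_s)/(Z_in + Z_s) = (-22.2 − j44)/(128 − j44), |Γ_s| = 0.364
VSWR = (1 + |Γ_s|)/(1 − |Γ_s|)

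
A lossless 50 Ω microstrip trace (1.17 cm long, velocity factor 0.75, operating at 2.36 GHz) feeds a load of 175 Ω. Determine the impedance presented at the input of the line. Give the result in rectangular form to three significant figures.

Z_in ≈ 27.1 − j43.5 Ω

λ = v/f = 0.75·c / 2.36 GHz = 0.0953 m
βl = 2π·l/λ = 2π × 0.123 = 44.2°
tan(βl) = tan(44.2°) = 0.972
Z_in = Z_0·(Z_L + jZ_0·tanβl)/(Z_0 + jZ_L·tanβl)
     = 50·(175 + j48.6)/(50 + j170)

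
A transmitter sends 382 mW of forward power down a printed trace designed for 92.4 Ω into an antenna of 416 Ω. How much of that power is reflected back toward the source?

Γ = (416 − 92.4)/(416 + 92.4) = 0.637
|Γ|² = 0.405
P_refl = |Γ|²·P_inc = 155 mW, P_del = (1 − |Γ|²)·P_inc = 227 mW

P_reflected ≈ 155 mW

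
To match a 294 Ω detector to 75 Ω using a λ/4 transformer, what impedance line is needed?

Z_qwt ≈ 148 Ω

Z_qwt = √(Z_0·R_L) = √(75 × 294) = √22050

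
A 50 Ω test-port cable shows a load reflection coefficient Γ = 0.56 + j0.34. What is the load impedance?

Z_L = Z_0·(1 + Γ)/(1 − Γ) = 50·(1.56 + j0.34)/(0.44 − j0.34)

Z_L ≈ 92.3 + j110 Ω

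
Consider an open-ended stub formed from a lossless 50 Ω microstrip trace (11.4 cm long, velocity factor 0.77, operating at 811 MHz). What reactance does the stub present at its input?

X_in ≈ 69 Ω (inductive)

λ = v/f = 0.77·c / 811 MHz = 0.285 m
βl = 2π·l/λ = 2π × 0.4 = 144°
tan(βl) = -0.724
For an open-ended stub, Z_in = −jZ_0·cot(βl) = −jZ_0/tan(βl)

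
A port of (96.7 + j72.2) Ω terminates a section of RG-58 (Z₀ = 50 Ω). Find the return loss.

Γ = (46.7 + j72.2)/(146.7 + j72.2), |Γ| = 0.526
RL = −20·log₁₀|Γ| = −20·log₁₀(0.526)

RL ≈ 5.58 dB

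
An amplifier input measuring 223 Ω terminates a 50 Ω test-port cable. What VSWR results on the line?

VSWR ≈ 4.46

For a purely resistive load, VSWR = R_L/Z_0 or Z_0/R_L (whichever > 1) = 223/50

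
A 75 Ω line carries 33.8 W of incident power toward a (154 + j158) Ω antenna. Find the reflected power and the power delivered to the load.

P_reflected ≈ 13.6 W; P_delivered ≈ 20.2 W

|Γ| = |(79 + j158)/(229 + j158)| = 0.635
|Γ|² = 0.403
P_refl = |Γ|²·P_inc = 13.6 W, P_del = (1 − |Γ|²)·P_inc = 20.2 W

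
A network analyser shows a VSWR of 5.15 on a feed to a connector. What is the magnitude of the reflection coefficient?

|Γ| = (S − 1)/(S + 1) = (5.15 − 1)/(5.15 + 1) = 4.15/6.15

|Γ| ≈ 0.675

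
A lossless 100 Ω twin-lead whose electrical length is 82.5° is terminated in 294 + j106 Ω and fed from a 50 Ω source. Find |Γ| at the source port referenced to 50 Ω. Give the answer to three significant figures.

|Γ| ≈ 0.35

tan(βl) = 7.6
Z_in = Z_0·(Z_L + jZ_0·tanβl)/(Z_0 + jZ_L·tanβl) = 31.5 − j23.1 Ω
Γ_s = (Z_in − Z_s)/(Z_in + Z_s) = (-18.5 − j23.1)/(81.5 − j23.1), |Γ_s| = 0.35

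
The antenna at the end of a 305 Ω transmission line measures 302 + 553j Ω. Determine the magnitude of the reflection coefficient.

|Γ| ≈ 0.673

Γ = (Z_L − Z_0)/(Z_L + Z_0) = (-3 + j553)/(607 + j553)
|Γ| = 553/821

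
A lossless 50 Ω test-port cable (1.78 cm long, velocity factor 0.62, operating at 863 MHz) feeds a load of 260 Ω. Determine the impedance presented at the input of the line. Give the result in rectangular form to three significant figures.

λ = v/f = 0.62·c / 863 MHz = 0.216 m
βl = 2π·l/λ = 2π × 0.0826 = 29.7°
tan(βl) = tan(29.7°) = 0.571
Z_in = Z_0·(Z_L + jZ_0·tanβl)/(Z_0 + jZ_L·tanβl)
     = 50·(260 + j28.6)/(50 + j148)

Z_in ≈ 35.1 − j75.7 Ω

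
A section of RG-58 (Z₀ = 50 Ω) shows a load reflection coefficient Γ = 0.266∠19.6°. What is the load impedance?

Z_L = Z_0·(1 + Γ)/(1 − Γ) = 50·(1.25 + j0.0892)/(0.749 − j0.0892)

Z_L ≈ 81.6 + j15.7 Ω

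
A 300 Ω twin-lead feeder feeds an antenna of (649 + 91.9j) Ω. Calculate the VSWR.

VSWR ≈ 2.22

Γ = (Z_L − Z_0)/(Z_L + Z_0) = (349 + j91.9)/(949 + j91.9)
|Γ| = 361/953 = 0.379
VSWR = (1 + |Γ|)/(1 − |Γ|) = 1.38/0.621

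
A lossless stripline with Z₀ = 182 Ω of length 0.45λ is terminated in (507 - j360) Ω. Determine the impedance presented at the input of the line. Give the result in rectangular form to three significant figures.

βl = 2π × 0.45 = 162°
tan(βl) = tan(162°) = -0.325
Z_in = Z_0·(Z_L + jZ_0·tanβl)/(Z_0 + jZ_L·tanβl)
     = 182·(507 − j419)/(65 − j165)

Z_in ≈ 592 + j326 Ω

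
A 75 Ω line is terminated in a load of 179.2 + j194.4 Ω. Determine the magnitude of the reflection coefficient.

Γ = (Z_L − Z_0)/(Z_L + Z_0) = (104.2 + j194.4)/(254.2 + j194.4)
|Γ| = 221/320

|Γ| ≈ 0.689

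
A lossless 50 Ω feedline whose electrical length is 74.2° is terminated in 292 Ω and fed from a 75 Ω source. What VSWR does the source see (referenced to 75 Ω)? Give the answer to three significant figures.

VSWR ≈ 8.4

tan(βl) = 3.53
Z_in = Z_0·(Z_L + jZ_0·tanβl)/(Z_0 + jZ_L·tanβl) = 9.23 − j13.7 Ω
Γ_s = (Z_in − Z_s)/(Z_in + Z_s) = (-65.8 − j13.7)/(84.2 − j13.7), |Γ_s| = 0.787
VSWR = (1 + |Γ_s|)/(1 − |Γ_s|)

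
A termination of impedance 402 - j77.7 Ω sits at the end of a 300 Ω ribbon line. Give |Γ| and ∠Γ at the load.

Γ = (Z_L − Z_0)/(Z_L + Z_0) = (102 − j77.7)/(702 − j77.7)
|Γ| = 128/706 = 0.182

Γ ≈ 0.182 ∠ -31°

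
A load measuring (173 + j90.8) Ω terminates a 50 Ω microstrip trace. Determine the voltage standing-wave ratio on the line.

Γ = (Z_L − Z_0)/(Z_L + Z_0) = (123 + j90.8)/(223 + j90.8)
|Γ| = 153/241 = 0.635
VSWR = (1 + |Γ|)/(1 − |Γ|) = 1.63/0.365

VSWR ≈ 4.48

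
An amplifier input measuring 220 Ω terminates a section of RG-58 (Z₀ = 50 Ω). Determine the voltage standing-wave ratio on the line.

VSWR ≈ 4.4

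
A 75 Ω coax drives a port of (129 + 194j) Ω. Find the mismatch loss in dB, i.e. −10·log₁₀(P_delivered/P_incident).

mismatch loss ≈ 3.11 dB

Γ = (54 + j194)/(204 + j194), |Γ| = 0.715
|Γ|² = 0.512, so P_del/P_inc = 1 − |Γ|² = 0.488
ML = −10·log₁₀(1 − |Γ|²)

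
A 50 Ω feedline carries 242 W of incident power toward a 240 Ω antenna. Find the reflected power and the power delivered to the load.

Γ = (240 − 50)/(240 + 50) = 0.655
|Γ|² = 0.429
P_refl = |Γ|²·P_inc = 104 W, P_del = (1 − |Γ|²)·P_inc = 138 W

P_reflected ≈ 104 W; P_delivered ≈ 138 W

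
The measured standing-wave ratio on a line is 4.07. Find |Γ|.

|Γ| ≈ 0.606

|Γ| = (S − 1)/(S + 1) = (4.07 − 1)/(4.07 + 1) = 3.07/5.07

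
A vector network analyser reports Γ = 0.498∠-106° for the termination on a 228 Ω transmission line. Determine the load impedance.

Z_L = Z_0·(1 + Γ)/(1 − Γ) = 228·(0.863 − j0.479)/(1.14 + j0.479)

Z_L ≈ 113 − j143 Ω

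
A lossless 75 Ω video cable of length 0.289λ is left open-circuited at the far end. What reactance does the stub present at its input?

βl = 2π × 0.289 = 104°
tan(βl) = -4
For an open-circuited stub, Z_in = −jZ_0·cot(βl) = −jZ_0/tan(βl)

X_in ≈ 18.8 Ω (inductive)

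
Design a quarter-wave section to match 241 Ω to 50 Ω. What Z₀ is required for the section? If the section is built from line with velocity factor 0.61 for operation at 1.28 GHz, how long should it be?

Z_qwt = √(Z_0·R_L) = √(50 × 241) = √12050
λ = 0.61·c/f = 0.143 m, so l = λ/4 = 0.0357 m

Z_qwt ≈ 110 Ω; length ≈ 3.57 cm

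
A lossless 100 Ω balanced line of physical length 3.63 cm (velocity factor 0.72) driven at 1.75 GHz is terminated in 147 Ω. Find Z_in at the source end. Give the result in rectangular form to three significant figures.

Z_in ≈ 70.9 + j14.7 Ω

λ = v/f = 0.72·c / 1.75 GHz = 0.123 m
βl = 2π·l/λ = 2π × 0.294 = 106°
tan(βl) = tan(106°) = -3.52
Z_in = Z_0·(Z_L + jZ_0·tanβl)/(Z_0 + jZ_L·tanβl)
     = 100·(147 − j352)/(100 − j517)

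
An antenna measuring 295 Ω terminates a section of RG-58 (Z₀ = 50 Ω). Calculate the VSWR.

Γ = (295 − 50)/(295 + 50) = 0.71
VSWR = (1 + 0.71)/(1 − 0.71)

VSWR ≈ 5.9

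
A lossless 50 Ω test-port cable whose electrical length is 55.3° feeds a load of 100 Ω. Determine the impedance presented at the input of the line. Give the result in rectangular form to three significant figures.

Z_in ≈ 33 − j23.2 Ω

tan(βl) = tan(55.3°) = 1.44
Z_in = Z_0·(Z_L + jZ_0·tanβl)/(Z_0 + jZ_L·tanβl)
     = 50·(100 + j72.2)/(50 + j144)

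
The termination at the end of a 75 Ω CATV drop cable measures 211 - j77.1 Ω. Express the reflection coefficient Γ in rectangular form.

Γ = (Z_L − Z_0)/(Z_L + Z_0) = (136 − j77.1)/(286 − j77.1)

Γ ≈ 0.511 − j0.132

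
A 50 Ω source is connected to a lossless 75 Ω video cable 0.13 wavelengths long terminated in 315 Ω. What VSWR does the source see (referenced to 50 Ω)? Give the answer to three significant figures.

βl = 2π × 0.13 = 46.8°
tan(βl) = 1.06
Z_in = Z_0·(Z_L + jZ_0·tanβl)/(Z_0 + jZ_L·tanβl) = 32 − j63.3 Ω
Γ_s = (Z_in − Z_s)/(Z_in + Z_s) = (-18 − j63.3)/(82 − j63.3), |Γ_s| = 0.635
VSWR = (1 + |Γ_s|)/(1 − |Γ_s|)

VSWR ≈ 4.48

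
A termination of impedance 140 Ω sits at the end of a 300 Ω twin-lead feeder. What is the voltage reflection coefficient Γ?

Γ = -0.364

Γ = (Z_L − Z_0)/(Z_L + Z_0) = (140 − 300)/(140 + 300) = -160/440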